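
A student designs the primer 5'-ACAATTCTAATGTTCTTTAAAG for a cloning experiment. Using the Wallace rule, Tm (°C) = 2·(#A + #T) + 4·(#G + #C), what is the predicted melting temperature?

A=8, T=9, C=3, G=2
So N_AT = 17 and N_GC = 5.
Tm = 2(17) + 4(5) = 34 + 20 = 54°C

54°C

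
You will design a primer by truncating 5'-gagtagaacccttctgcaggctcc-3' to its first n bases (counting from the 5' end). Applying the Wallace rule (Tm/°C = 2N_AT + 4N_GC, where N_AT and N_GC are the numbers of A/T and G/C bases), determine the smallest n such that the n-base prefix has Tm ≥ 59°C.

n = 20

First 19 bases: GAGTAGAACCCTTCTGCAG → Tm = 58°C (< 59°C)
First 20 bases: GAGTAGAACCCTTCTGCAGG → Tm = 62°C (≥ 59°C)
Since every base adds ≥2°C, Tm only increases with n, so the threshold is first crossed at n = 20.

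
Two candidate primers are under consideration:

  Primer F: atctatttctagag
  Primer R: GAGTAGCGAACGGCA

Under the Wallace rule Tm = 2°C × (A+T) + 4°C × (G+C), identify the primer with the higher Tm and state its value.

Primer F: A+T=10, G+C=4 → Tm = 2(10)+4(4) = 36°C
Primer R: A+T=6, G+C=9 → Tm = 2(6)+4(9) = 48°C
36°C vs 48°C → primer R is higher.

Primer R, 48°C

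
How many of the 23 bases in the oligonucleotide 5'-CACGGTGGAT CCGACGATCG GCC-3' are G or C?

Counting bases: T=3, A=4, G=8, C=8
G+C = 8 + 8 = 16

16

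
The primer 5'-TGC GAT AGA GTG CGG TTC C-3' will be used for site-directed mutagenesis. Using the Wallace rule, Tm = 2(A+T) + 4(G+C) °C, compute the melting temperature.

T=5, C=4, A=3, G=7
AT pairs contribute 8, GC pairs contribute 11.
Tm = 4·11 + 2·8 = 44 + 16 = 60°C

60°C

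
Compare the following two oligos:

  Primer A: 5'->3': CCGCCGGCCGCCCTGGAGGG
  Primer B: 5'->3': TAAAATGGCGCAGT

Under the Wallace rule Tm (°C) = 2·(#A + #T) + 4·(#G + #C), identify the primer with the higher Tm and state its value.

Primer A: A+T=2, G+C=18 → Tm = 2(2)+4(18) = 76°C
Primer B: A+T=8, G+C=6 → Tm = 2(8)+4(6) = 40°C
76°C vs 40°C → primer A is higher.

Primer A, 76°C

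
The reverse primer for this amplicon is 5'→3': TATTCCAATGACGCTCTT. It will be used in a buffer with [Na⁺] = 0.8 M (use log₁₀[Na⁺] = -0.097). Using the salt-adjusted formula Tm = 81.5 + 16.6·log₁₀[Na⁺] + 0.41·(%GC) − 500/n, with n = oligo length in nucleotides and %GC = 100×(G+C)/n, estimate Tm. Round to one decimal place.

68.1°C

Length n = 18. C=5, A=4, G=2, T=7
G+C = 7, so %GC = 7/18 × 100 = 38.889%
Salt term: 16.6 × (-0.097) = -1.61
GC term: 0.41 × 38.889 = 15.944; length term: −500/18 = −27.778
Tm = 81.5 + (-1.61) + 15.944 − 27.778 = 68.056 → 68.1°C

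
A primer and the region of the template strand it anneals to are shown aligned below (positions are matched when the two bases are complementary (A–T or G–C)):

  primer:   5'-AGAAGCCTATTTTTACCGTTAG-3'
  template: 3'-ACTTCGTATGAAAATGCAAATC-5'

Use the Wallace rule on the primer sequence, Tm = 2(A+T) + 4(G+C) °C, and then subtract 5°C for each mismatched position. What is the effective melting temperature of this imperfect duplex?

35°C

Primer base counts: A=6, T=8, G=4, C=4 → A+T=14, G+C=8
Perfect-match Tm = 2(14) + 4(8) = 28 + 32 = 60°C
Mismatches (positions where the bases are not complementary): 5 (at positions 1, 7, 10, 17, 18)
Effective Tm = 60 − 5×5 = 60 − 25 = 35°C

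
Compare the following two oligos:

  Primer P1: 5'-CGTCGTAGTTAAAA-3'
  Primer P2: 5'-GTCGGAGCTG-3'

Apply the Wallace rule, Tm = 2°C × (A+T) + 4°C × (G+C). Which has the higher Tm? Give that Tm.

Primer P1, 38°C

Primer P1: A+T=9, G+C=5 → Tm = 2(9)+4(5) = 38°C
Primer P2: A+T=3, G+C=7 → Tm = 2(3)+4(7) = 34°C
38°C vs 34°C → primer P1 is higher.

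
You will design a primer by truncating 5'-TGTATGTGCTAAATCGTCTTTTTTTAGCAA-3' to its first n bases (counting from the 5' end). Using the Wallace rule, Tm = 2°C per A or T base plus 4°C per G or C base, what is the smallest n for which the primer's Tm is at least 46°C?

First 16 bases: TGTATGTGCTAAATCG → Tm = 44°C (< 46°C)
First 17 bases: TGTATGTGCTAAATCGT → Tm = 46°C (≥ 46°C)
Since every base adds ≥2°C, Tm only increases with n, so the threshold is first crossed at n = 17.

n = 17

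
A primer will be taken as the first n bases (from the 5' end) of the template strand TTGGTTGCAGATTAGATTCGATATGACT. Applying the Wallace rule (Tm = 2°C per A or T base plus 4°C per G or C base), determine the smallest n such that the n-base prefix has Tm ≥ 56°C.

First 19 bases: TTGGTTGCAGATTAGATTC → Tm = 52°C (< 56°C)
First 20 bases: TTGGTTGCAGATTAGATTCG → Tm = 56°C (≥ 56°C)
Since every base adds ≥2°C, Tm only increases with n, so the threshold is first crossed at n = 20.

n = 20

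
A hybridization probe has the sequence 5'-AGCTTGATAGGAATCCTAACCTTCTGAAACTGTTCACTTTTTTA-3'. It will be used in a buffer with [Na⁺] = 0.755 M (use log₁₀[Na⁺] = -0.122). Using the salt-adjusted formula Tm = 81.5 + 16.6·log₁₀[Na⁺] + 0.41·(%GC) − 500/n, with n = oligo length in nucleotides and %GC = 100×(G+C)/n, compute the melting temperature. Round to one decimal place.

Length n = 44. Base counts: G=6, T=17, C=9, A=12
G+C = 15, so %GC = 15/44 × 100 = 34.091%
Salt term: 16.6 × (-0.122) = -2.025
GC term: 0.41 × 34.091 = 13.977; length term: −500/44 = −11.364
Tm = 81.5 + (-2.025) + 13.977 − 11.364 = 82.088 → 82.1°C

82.1°C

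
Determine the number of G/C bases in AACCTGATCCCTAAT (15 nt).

Base counts: G=1, A=5, T=4, C=5
G+C = 1 + 5 = 6

6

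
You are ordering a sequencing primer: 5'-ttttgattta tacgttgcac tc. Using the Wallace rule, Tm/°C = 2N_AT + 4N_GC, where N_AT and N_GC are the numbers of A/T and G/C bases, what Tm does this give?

58°C

G=3, C=4, A=4, T=11
A+T = 15, G+C = 7
Tm = 2(15) + 4(7) = 30 + 28 = 58°C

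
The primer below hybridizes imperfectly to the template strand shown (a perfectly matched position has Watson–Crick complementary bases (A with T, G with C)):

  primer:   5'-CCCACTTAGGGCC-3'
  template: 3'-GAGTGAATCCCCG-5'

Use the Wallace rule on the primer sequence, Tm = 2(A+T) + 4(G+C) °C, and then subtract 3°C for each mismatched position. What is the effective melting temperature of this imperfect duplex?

Primer base counts: A=2, T=2, G=3, C=6 → A+T=4, G+C=9
Perfect-match Tm = 2(4) + 4(9) = 8 + 36 = 44°C
Mismatches (positions where the bases are not complementary): 2 (at positions 2, 12)
Effective Tm = 44 − 2×3 = 44 − 6 = 38°C

38°C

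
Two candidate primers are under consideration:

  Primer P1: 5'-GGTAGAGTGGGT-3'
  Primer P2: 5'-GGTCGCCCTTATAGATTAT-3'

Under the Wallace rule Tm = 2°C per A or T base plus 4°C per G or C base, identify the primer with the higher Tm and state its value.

Primer P2, 54°C

Primer P1: A+T=5, G+C=7 → Tm = 2(5)+4(7) = 38°C
Primer P2: A+T=11, G+C=8 → Tm = 2(11)+4(8) = 54°C
38°C vs 54°C → primer P2 is higher.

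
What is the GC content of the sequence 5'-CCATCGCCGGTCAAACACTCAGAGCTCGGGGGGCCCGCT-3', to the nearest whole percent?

69%

Scanning the sequence gives A=7, G=12, T=5, C=15.
G+C = 12 + 15 = 27 out of 39 bases
%GC = 27/39 × 100 = 69.23% ≈ 69%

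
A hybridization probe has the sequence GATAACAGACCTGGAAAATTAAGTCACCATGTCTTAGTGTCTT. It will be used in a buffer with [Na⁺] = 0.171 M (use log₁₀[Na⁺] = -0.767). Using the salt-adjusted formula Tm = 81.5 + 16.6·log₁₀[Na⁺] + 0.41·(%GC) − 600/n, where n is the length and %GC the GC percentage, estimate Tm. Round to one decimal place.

Length n = 43. Base counts: A=14, C=8, G=8, T=13
G+C = 16, so %GC = 16/43 × 100 = 37.209%
Salt term: 16.6 × (-0.767) = -12.732
GC term: 0.41 × 37.209 = 15.256; length term: −600/43 = −13.953
Tm = 81.5 + (-12.732) + 15.256 − 13.953 = 70.071 → 70.1°C

70.1°C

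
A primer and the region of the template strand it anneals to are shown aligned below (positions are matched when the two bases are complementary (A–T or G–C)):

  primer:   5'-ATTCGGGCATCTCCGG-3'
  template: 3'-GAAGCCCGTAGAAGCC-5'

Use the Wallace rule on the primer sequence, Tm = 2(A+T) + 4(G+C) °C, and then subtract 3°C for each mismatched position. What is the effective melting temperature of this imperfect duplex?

Primer base counts: A=2, T=4, G=5, C=5 → A+T=6, G+C=10
Perfect-match Tm = 2(6) + 4(10) = 12 + 40 = 52°C
Mismatches (positions where the bases are not complementary): 2 (at positions 1, 13)
Effective Tm = 52 − 2×3 = 52 − 6 = 46°C

46°C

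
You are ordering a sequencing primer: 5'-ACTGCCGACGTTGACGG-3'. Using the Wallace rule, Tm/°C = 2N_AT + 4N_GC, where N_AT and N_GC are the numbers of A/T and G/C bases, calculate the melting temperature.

56°C

Counting bases: C=5, T=3, G=6, A=3
A+T = 6, G+C = 11
Tm = 2×6 + 4×11 = 56°C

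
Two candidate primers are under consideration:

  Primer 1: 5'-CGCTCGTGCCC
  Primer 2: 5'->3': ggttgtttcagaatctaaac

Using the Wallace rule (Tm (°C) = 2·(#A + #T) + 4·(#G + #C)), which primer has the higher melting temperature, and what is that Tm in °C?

Primer 2, 54°C

Primer 1: A+T=2, G+C=9 → Tm = 2(2)+4(9) = 40°C
Primer 2: A+T=13, G+C=7 → Tm = 2(13)+4(7) = 54°C
40°C vs 54°C → primer 2 is higher.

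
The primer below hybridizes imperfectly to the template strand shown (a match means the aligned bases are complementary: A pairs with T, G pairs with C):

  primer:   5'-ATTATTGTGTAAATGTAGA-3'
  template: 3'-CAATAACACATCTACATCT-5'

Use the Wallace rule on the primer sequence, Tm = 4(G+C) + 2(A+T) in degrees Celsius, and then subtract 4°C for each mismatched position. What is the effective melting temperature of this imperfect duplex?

38°C

Primer base counts: A=7, T=8, G=4, C=0 → A+T=15, G+C=4
Perfect-match Tm = 2(15) + 4(4) = 30 + 16 = 46°C
Mismatches (positions where the bases are not complementary): 2 (at positions 1, 12)
Effective Tm = 46 − 2×4 = 46 − 8 = 38°C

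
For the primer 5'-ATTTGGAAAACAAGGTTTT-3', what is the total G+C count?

5

Counting bases: C=1, A=7, T=7, G=4
Total G or C: 4 + 1 = 5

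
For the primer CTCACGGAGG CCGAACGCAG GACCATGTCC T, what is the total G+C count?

20

Base counts: T=4, A=7, G=9, C=11
Total G or C: 9 + 11 = 20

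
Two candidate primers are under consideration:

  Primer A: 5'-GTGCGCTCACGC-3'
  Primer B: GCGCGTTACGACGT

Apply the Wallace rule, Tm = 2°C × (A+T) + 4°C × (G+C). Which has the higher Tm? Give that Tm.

Primer B, 46°C

Primer A: A+T=3, G+C=9 → Tm = 2(3)+4(9) = 42°C
Primer B: A+T=5, G+C=9 → Tm = 2(5)+4(9) = 46°C
42°C vs 46°C → primer B is higher.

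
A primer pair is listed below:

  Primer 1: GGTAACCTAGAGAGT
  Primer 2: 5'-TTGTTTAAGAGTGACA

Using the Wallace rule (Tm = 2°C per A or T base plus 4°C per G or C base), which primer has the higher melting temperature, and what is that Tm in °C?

Primer 1: A+T=8, G+C=7 → Tm = 2(8)+4(7) = 44°C
Primer 2: A+T=11, G+C=5 → Tm = 2(11)+4(5) = 42°C
44°C vs 42°C → primer 1 is higher.

Primer 1, 44°C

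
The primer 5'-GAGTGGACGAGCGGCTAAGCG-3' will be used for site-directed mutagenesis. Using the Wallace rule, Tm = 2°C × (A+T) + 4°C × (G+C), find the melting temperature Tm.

C=4, T=2, G=10, A=5
So N_AT = 7 and N_GC = 14.
Tm = 2(7) + 4(14) = 14 + 56 = 70°C

70°C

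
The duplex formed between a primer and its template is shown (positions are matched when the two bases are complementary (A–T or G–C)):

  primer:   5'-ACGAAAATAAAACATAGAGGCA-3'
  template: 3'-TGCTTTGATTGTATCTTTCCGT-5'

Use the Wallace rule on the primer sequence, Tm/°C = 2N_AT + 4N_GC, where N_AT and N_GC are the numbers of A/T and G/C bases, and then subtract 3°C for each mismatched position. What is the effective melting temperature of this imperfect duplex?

Primer base counts: A=13, T=2, G=4, C=3 → A+T=15, G+C=7
Perfect-match Tm = 2(15) + 4(7) = 30 + 28 = 58°C
Mismatches (positions where the bases are not complementary): 5 (at positions 7, 11, 13, 15, 17)
Effective Tm = 58 − 5×3 = 58 − 15 = 43°C

43°C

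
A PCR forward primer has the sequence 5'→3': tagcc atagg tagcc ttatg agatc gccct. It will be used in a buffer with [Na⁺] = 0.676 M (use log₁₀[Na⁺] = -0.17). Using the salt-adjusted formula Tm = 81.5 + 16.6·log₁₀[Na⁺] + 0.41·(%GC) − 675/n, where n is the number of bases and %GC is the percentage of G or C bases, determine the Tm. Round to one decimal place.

76.7°C

Length n = 30. Base counts: T=8, A=7, G=7, C=8
G+C = 15, so %GC = 15/30 × 100 = 50%
Salt term: 16.6 × (-0.17) = -2.822
GC term: 0.41 × 50 = 20.5; length term: −675/30 = −22.5
Tm = 81.5 + (-2.822) + 20.5 − 22.5 = 76.678 → 76.7°C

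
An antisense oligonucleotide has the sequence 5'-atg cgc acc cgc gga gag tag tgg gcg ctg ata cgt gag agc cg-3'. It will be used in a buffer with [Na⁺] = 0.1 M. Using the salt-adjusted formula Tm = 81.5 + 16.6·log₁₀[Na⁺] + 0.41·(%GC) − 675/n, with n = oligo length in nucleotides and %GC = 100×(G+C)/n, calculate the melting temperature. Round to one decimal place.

76.6°C

Length n = 44. C=11, A=9, G=18, T=6
G+C = 29, so %GC = 29/44 × 100 = 65.909%
Salt term: 16.6 × (-1) = -16.6
GC term: 0.41 × 65.909 = 27.023; length term: −675/44 = −15.341
Tm = 81.5 + (-16.6) + 27.023 − 15.341 = 76.582 → 76.6°C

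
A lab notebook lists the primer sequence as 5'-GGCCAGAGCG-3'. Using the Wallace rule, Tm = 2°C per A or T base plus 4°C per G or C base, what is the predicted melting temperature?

Counting bases: G=5, C=3, T=0, A=2
So N_AT = 2 and N_GC = 8.
Tm = 4·8 + 2·2 = 32 + 4 = 36°C

36°C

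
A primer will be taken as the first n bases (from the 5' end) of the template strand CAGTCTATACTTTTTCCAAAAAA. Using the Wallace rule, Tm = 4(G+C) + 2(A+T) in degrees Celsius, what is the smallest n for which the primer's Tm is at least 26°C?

First 9 bases: CAGTCTATA → Tm = 24°C (< 26°C)
First 10 bases: CAGTCTATAC → Tm = 28°C (≥ 26°C)
Each additional base adds 2°C (A/T) or 4°C (G/C), so Tm is non-decreasing in n; n = 10 is the first length to reach 26°C.

n = 10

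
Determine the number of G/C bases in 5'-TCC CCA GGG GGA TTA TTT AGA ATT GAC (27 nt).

12

C=5, T=8, A=7, G=7
G+C = 7 + 5 = 12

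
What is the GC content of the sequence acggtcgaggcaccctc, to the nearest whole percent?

Counting bases: T=2, A=3, G=5, C=7
G+C = 5 + 7 = 12 out of 17 bases
%GC = 12/17 × 100 = 70.59% ≈ 71%

71%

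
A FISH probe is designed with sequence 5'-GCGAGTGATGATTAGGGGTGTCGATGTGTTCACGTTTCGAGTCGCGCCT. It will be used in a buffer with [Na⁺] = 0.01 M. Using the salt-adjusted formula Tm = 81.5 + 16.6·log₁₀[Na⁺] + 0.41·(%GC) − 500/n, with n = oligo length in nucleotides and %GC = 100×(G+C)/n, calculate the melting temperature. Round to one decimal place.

Length n = 49. Scanning the sequence gives C=9, G=18, A=7, T=15.
G+C = 27, so %GC = 27/49 × 100 = 55.102%
Salt term: 16.6 × (-2) = -33.2
GC term: 0.41 × 55.102 = 22.592; length term: −500/49 = −10.204
Tm = 81.5 + (-33.2) + 22.592 − 10.204 = 60.688 → 60.7°C

60.7°C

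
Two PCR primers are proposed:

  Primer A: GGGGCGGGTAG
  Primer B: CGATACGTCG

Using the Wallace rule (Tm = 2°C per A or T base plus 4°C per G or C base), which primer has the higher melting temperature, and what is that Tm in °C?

Primer A, 40°C

Primer A: A+T=2, G+C=9 → Tm = 2(2)+4(9) = 40°C
Primer B: A+T=4, G+C=6 → Tm = 2(4)+4(6) = 32°C
40°C vs 32°C → primer A is higher.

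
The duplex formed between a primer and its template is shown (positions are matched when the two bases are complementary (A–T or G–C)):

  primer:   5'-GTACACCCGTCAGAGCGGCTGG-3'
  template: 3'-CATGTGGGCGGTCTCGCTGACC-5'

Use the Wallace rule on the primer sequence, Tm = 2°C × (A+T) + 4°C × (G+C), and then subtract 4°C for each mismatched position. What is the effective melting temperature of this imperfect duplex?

66°C

Primer base counts: A=4, T=3, G=8, C=7 → A+T=7, G+C=15
Perfect-match Tm = 2(7) + 4(15) = 14 + 60 = 74°C
Mismatches (positions where the bases are not complementary): 2 (at positions 10, 18)
Effective Tm = 74 − 2×4 = 74 − 8 = 66°C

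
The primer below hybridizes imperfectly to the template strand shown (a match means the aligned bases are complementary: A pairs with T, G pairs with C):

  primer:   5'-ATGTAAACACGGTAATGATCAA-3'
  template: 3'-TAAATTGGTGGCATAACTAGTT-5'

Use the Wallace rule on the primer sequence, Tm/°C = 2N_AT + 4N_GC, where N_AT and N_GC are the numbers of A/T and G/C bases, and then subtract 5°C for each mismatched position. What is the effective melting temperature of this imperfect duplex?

Primer base counts: A=10, T=5, G=4, C=3 → A+T=15, G+C=7
Perfect-match Tm = 2(15) + 4(7) = 30 + 28 = 58°C
Mismatches (positions where the bases are not complementary): 4 (at positions 3, 7, 11, 15)
Effective Tm = 58 − 4×5 = 58 − 20 = 38°C

38°C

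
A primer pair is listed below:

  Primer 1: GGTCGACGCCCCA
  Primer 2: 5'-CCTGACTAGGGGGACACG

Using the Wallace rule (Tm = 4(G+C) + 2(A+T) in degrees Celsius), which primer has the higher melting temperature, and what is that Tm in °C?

Primer 1: A+T=3, G+C=10 → Tm = 2(3)+4(10) = 46°C
Primer 2: A+T=6, G+C=12 → Tm = 2(6)+4(12) = 60°C
46°C vs 60°C → primer 2 is higher.

Primer 2, 60°C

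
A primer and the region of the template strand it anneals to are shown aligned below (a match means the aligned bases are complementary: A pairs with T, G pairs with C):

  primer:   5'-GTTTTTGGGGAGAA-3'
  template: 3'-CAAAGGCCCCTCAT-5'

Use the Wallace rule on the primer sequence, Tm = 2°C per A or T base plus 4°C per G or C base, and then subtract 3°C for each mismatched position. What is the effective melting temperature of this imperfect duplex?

31°C

Primer base counts: A=3, T=5, G=6, C=0 → A+T=8, G+C=6
Perfect-match Tm = 2(8) + 4(6) = 16 + 24 = 40°C
Mismatches (positions where the bases are not complementary): 3 (at positions 5, 6, 13)
Effective Tm = 40 − 3×3 = 40 − 9 = 31°C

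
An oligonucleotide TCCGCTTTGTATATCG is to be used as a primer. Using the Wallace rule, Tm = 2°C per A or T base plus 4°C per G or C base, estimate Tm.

Scanning the sequence gives G=3, T=7, C=4, A=2.
AT pairs contribute 9, GC pairs contribute 7.
Tm = 2(9) + 4(7) = 18 + 28 = 46°C

46°C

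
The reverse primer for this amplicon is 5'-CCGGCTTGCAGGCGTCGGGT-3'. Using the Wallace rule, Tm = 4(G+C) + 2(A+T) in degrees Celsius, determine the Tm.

Scanning the sequence gives T=4, G=9, A=1, C=6.
So N_AT = 5 and N_GC = 15.
Tm = 2(5) + 4(15) = 10 + 60 = 70°C

70°C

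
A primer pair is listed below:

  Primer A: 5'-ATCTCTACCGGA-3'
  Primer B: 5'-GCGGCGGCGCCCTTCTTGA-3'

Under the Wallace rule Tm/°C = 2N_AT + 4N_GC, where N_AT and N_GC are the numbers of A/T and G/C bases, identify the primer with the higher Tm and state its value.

Primer B, 66°C

Primer A: A+T=6, G+C=6 → Tm = 2(6)+4(6) = 36°C
Primer B: A+T=5, G+C=14 → Tm = 2(5)+4(14) = 66°C
36°C vs 66°C → primer B is higher.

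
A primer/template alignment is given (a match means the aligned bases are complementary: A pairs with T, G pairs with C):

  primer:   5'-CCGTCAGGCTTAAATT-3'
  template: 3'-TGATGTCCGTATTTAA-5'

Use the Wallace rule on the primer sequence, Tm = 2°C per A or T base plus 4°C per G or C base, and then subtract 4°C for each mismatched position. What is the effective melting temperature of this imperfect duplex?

Primer base counts: A=4, T=5, G=3, C=4 → A+T=9, G+C=7
Perfect-match Tm = 2(9) + 4(7) = 18 + 28 = 46°C
Mismatches (positions where the bases are not complementary): 4 (at positions 1, 3, 4, 10)
Effective Tm = 46 − 4×4 = 46 − 16 = 30°C

30°C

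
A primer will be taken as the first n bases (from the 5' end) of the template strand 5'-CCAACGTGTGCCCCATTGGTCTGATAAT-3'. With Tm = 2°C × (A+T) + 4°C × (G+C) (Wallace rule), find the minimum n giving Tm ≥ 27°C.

n = 9

First 8 bases: CCAACGTG → Tm = 26°C (< 27°C)
First 9 bases: CCAACGTGT → Tm = 28°C (≥ 27°C)
Since every base adds ≥2°C, Tm only increases with n, so the threshold is first crossed at n = 9.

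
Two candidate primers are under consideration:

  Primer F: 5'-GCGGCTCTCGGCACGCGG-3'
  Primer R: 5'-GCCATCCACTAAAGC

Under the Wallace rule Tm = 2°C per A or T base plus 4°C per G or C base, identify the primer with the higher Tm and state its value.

Primer F: A+T=3, G+C=15 → Tm = 2(3)+4(15) = 66°C
Primer R: A+T=7, G+C=8 → Tm = 2(7)+4(8) = 46°C
66°C vs 46°C → primer F is higher.

Primer F, 66°C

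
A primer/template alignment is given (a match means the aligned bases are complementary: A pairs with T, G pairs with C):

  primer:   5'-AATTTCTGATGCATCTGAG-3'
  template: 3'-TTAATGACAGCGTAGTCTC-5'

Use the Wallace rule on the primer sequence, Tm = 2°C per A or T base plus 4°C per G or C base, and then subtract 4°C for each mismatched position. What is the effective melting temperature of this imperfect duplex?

Primer base counts: A=5, T=7, G=4, C=3 → A+T=12, G+C=7
Perfect-match Tm = 2(12) + 4(7) = 24 + 28 = 52°C
Mismatches (positions where the bases are not complementary): 4 (at positions 5, 9, 10, 16)
Effective Tm = 52 − 4×4 = 52 − 16 = 36°C

36°C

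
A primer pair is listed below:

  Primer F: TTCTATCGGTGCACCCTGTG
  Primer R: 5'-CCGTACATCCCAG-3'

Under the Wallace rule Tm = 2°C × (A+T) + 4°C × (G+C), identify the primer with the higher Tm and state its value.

Primer F, 62°C

Primer F: A+T=9, G+C=11 → Tm = 2(9)+4(11) = 62°C
Primer R: A+T=5, G+C=8 → Tm = 2(5)+4(8) = 42°C
62°C vs 42°C → primer F is higher.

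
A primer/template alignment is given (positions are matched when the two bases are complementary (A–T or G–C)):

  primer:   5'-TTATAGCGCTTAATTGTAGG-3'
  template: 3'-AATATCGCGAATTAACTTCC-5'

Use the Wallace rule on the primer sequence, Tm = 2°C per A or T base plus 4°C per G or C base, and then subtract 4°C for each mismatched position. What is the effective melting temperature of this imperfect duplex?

Primer base counts: A=5, T=8, G=5, C=2 → A+T=13, G+C=7
Perfect-match Tm = 2(13) + 4(7) = 26 + 28 = 54°C
Mismatches (positions where the bases are not complementary): 1 (at position 17)
Effective Tm = 54 − 1×4 = 54 − 4 = 50°C

50°C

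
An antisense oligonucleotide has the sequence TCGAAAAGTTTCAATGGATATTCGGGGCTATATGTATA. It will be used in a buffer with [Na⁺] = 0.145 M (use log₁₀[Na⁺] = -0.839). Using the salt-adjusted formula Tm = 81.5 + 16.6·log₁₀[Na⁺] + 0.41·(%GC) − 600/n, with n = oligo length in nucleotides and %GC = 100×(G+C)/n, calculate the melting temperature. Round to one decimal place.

65.8°C

Length n = 38. Scanning the sequence gives C=4, T=13, G=9, A=12.
G+C = 13, so %GC = 13/38 × 100 = 34.211%
Salt term: 16.6 × (-0.839) = -13.927
GC term: 0.41 × 34.211 = 14.027; length term: −600/38 = −15.789
Tm = 81.5 + (-13.927) + 14.027 − 15.789 = 65.811 → 65.8°C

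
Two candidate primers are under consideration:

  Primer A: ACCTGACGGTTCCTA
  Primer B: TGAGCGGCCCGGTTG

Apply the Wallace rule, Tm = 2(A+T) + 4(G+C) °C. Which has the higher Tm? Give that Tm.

Primer B, 52°C

Primer A: A+T=7, G+C=8 → Tm = 2(7)+4(8) = 46°C
Primer B: A+T=4, G+C=11 → Tm = 2(4)+4(11) = 52°C
46°C vs 52°C → primer B is higher.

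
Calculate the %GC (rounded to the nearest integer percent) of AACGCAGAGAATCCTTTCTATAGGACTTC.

41%

Base counts: G=5, T=8, A=9, C=7
G+C = 5 + 7 = 12 out of 29 bases
%GC = 12/29 × 100 = 41.38% ≈ 41%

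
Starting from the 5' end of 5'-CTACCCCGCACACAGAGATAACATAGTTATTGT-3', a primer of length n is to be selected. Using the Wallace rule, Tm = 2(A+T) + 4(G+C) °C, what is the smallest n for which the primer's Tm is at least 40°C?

First 11 bases: CTACCCCGCAC → Tm = 38°C (< 40°C)
First 12 bases: CTACCCCGCACA → Tm = 40°C (≥ 40°C)
Each additional base adds 2°C (A/T) or 4°C (G/C), so Tm is non-decreasing in n; n = 12 is the first length to reach 40°C.

n = 12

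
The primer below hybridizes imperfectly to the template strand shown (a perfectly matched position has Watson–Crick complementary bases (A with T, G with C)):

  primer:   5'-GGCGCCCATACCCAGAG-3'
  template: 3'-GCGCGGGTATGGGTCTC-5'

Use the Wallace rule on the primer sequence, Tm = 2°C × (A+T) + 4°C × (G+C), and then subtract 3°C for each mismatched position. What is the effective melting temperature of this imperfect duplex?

Primer base counts: A=4, T=1, G=5, C=7 → A+T=5, G+C=12
Perfect-match Tm = 2(5) + 4(12) = 10 + 48 = 58°C
Mismatches (positions where the bases are not complementary): 1 (at position 1)
Effective Tm = 58 − 1×3 = 58 − 3 = 55°C

55°C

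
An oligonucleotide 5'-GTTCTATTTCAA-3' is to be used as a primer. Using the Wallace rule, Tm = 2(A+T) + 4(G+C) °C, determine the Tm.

30°C

G=1, C=2, A=3, T=6
So N_AT = 9 and N_GC = 3.
Tm = 2(9) + 4(3) = 18 + 12 = 30°C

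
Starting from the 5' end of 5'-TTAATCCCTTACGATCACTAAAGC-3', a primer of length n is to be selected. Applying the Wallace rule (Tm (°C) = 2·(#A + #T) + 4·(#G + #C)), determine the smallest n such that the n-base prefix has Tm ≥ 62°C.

First 22 bases: TTAATCCCTTACGATCACTAAA → Tm = 58°C (< 62°C)
First 23 bases: TTAATCCCTTACGATCACTAAAG → Tm = 62°C (≥ 62°C)
Each additional base adds 2°C (A/T) or 4°C (G/C), so Tm is non-decreasing in n; n = 23 is the first length to reach 62°C.

n = 23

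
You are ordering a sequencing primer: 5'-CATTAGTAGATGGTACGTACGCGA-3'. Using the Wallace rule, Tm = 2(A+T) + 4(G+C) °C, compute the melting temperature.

G=7, T=6, C=4, A=7
AT pairs contribute 13, GC pairs contribute 11.
Tm = 2(13) + 4(11) = 26 + 44 = 70°C

70°C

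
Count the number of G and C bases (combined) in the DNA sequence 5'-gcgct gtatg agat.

Base counts: A=3, T=4, G=5, C=2
Total G or C: 5 + 2 = 7

7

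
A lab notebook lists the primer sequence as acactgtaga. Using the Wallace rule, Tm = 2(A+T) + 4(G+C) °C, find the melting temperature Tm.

28°C

Scanning the sequence gives T=2, C=2, G=2, A=4.
AT pairs contribute 6, GC pairs contribute 4.
Tm = 2(6) + 4(4) = 12 + 16 = 28°C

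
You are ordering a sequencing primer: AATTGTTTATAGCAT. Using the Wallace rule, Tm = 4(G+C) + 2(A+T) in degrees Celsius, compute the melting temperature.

36°C

Counting bases: T=7, G=2, A=5, C=1
AT pairs contribute 12, GC pairs contribute 3.
Tm = 2×12 + 4×3 = 36°C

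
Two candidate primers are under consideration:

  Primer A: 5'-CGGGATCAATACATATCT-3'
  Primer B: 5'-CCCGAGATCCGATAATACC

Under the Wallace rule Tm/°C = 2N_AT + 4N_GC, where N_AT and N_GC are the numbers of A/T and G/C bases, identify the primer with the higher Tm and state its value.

Primer A: A+T=11, G+C=7 → Tm = 2(11)+4(7) = 50°C
Primer B: A+T=9, G+C=10 → Tm = 2(9)+4(10) = 58°C
50°C vs 58°C → primer B is higher.

Primer B, 58°C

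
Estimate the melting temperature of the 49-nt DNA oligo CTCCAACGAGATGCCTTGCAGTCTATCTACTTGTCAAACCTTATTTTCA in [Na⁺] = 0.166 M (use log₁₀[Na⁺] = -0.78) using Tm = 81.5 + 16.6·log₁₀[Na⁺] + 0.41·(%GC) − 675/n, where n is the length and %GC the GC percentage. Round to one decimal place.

Length n = 49. T=17, G=6, A=12, C=14
G+C = 20, so %GC = 20/49 × 100 = 40.816%
Salt term: 16.6 × (-0.78) = -12.948
GC term: 0.41 × 40.816 = 16.735; length term: −675/49 = −13.776
Tm = 81.5 + (-12.948) + 16.735 − 13.776 = 71.511 → 71.5°C

71.5°C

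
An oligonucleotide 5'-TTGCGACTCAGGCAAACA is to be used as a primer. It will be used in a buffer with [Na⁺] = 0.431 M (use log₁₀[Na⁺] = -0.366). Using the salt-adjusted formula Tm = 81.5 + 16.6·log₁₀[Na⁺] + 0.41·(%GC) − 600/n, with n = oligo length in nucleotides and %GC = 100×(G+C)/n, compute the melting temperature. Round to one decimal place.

62.6°C

Length n = 18. Counting bases: C=5, A=6, T=3, G=4
G+C = 9, so %GC = 9/18 × 100 = 50%
Salt term: 16.6 × (-0.366) = -6.076
GC term: 0.41 × 50 = 20.5; length term: −600/18 = −33.333
Tm = 81.5 + (-6.076) + 20.5 − 33.333 = 62.591 → 62.6°C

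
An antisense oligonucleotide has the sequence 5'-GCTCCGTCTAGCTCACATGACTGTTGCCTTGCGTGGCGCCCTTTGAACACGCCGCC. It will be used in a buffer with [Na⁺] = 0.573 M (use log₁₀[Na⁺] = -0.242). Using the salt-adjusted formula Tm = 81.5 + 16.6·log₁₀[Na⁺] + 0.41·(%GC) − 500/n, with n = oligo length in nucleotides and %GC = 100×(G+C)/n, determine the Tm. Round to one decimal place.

Length n = 56. Counting bases: C=21, A=7, G=14, T=14
G+C = 35, so %GC = 35/56 × 100 = 62.5%
Salt term: 16.6 × (-0.242) = -4.017
GC term: 0.41 × 62.5 = 25.625; length term: −500/56 = −8.929
Tm = 81.5 + (-4.017) + 25.625 − 8.929 = 94.179 → 94.2°C

94.2°C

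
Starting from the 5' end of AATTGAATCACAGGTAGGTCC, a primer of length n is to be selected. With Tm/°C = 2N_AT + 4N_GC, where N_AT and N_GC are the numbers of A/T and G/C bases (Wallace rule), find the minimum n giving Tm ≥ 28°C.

First 10 bases: AATTGAATCA → Tm = 24°C (< 28°C)
First 11 bases: AATTGAATCAC → Tm = 28°C (≥ 28°C)
Since every base adds ≥2°C, Tm only increases with n, so the threshold is first crossed at n = 11.

n = 11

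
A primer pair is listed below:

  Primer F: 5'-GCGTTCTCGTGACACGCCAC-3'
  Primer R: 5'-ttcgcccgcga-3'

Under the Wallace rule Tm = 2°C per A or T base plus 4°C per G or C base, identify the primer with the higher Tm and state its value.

Primer F, 66°C

Primer F: A+T=7, G+C=13 → Tm = 2(7)+4(13) = 66°C
Primer R: A+T=3, G+C=8 → Tm = 2(3)+4(8) = 38°C
66°C vs 38°C → primer F is higher.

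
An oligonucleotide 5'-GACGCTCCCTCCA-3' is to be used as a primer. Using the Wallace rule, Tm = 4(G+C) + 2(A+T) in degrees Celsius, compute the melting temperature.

44°C

Counting bases: C=7, A=2, T=2, G=2
A+T = 4, G+C = 9
Tm = 2(4) + 4(9) = 8 + 36 = 44°C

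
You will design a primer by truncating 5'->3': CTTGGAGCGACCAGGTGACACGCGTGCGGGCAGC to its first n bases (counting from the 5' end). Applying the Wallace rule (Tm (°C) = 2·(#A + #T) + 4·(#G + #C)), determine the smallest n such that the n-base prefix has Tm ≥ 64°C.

n = 20

First 19 bases: CTTGGAGCGACCAGGTGAC → Tm = 62°C (< 64°C)
First 20 bases: CTTGGAGCGACCAGGTGACA → Tm = 64°C (≥ 64°C)
Each additional base adds 2°C (A/T) or 4°C (G/C), so Tm is non-decreasing in n; n = 20 is the first length to reach 64°C.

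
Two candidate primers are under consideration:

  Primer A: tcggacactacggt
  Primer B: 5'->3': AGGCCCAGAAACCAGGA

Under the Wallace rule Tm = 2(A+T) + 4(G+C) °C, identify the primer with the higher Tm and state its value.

Primer A: A+T=6, G+C=8 → Tm = 2(6)+4(8) = 44°C
Primer B: A+T=7, G+C=10 → Tm = 2(7)+4(10) = 54°C
44°C vs 54°C → primer B is higher.

Primer B, 54°C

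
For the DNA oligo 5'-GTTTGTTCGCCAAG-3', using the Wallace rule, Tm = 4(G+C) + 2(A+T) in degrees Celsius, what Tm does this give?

C=3, G=4, A=2, T=5
So N_AT = 7 and N_GC = 7.
Tm = 4·7 + 2·7 = 28 + 14 = 42°C

42°C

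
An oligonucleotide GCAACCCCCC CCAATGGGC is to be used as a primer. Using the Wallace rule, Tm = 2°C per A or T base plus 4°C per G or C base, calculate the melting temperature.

Scanning the sequence gives C=10, G=4, A=4, T=1.
AT pairs contribute 5, GC pairs contribute 14.
Tm = 2×5 + 4×14 = 66°C

66°C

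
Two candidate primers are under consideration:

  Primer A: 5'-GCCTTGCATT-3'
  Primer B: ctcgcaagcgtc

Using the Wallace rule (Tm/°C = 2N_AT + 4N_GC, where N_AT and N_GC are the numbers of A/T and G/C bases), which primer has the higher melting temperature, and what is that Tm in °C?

Primer A: A+T=5, G+C=5 → Tm = 2(5)+4(5) = 30°C
Primer B: A+T=4, G+C=8 → Tm = 2(4)+4(8) = 40°C
30°C vs 40°C → primer B is higher.

Primer B, 40°C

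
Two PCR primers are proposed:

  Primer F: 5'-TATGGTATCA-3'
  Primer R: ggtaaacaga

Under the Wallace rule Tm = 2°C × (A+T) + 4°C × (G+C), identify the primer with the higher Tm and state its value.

Primer R, 28°C

Primer F: A+T=7, G+C=3 → Tm = 2(7)+4(3) = 26°C
Primer R: A+T=6, G+C=4 → Tm = 2(6)+4(4) = 28°C
26°C vs 28°C → primer R is higher.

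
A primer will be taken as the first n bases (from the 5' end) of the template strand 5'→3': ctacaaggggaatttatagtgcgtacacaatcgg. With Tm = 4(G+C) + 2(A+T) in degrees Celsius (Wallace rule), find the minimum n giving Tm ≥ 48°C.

n = 18

First 17 bases: CTACAAGGGGAATTTAT → Tm = 46°C (< 48°C)
First 18 bases: CTACAAGGGGAATTTATA → Tm = 48°C (≥ 48°C)
Since every base adds ≥2°C, Tm only increases with n, so the threshold is first crossed at n = 18.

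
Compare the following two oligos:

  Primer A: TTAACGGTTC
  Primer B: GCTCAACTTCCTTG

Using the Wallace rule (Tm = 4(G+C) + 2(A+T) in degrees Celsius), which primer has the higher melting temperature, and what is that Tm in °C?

Primer B, 42°C

Primer A: A+T=6, G+C=4 → Tm = 2(6)+4(4) = 28°C
Primer B: A+T=7, G+C=7 → Tm = 2(7)+4(7) = 42°C
28°C vs 42°C → primer B is higher.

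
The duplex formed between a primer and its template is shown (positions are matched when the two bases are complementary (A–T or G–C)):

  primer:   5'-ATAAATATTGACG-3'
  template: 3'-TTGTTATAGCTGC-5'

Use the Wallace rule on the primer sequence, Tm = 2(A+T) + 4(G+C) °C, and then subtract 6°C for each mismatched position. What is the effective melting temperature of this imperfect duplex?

Primer base counts: A=6, T=4, G=2, C=1 → A+T=10, G+C=3
Perfect-match Tm = 2(10) + 4(3) = 20 + 12 = 32°C
Mismatches (positions where the bases are not complementary): 3 (at positions 2, 3, 9)
Effective Tm = 32 − 3×6 = 32 − 18 = 14°C

14°C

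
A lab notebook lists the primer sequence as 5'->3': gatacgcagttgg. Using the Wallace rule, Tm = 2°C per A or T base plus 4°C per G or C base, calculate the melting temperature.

40°C

Base counts: A=3, C=2, T=3, G=5
So N_AT = 6 and N_GC = 7.
Tm = 2×6 + 4×7 = 40°C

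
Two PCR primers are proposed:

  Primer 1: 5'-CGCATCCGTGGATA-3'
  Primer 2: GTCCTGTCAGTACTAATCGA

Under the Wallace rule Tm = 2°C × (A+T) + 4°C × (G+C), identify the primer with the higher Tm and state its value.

Primer 1: A+T=6, G+C=8 → Tm = 2(6)+4(8) = 44°C
Primer 2: A+T=11, G+C=9 → Tm = 2(11)+4(9) = 58°C
44°C vs 58°C → primer 2 is higher.

Primer 2, 58°C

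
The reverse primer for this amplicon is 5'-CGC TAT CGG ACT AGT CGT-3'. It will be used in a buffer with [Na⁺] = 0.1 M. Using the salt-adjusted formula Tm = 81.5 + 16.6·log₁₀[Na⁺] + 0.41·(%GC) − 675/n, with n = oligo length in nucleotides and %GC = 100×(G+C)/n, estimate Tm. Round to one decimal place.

Length n = 18. Base counts: C=5, G=5, A=3, T=5
G+C = 10, so %GC = 10/18 × 100 = 55.556%
Salt term: 16.6 × (-1) = -16.6
GC term: 0.41 × 55.556 = 22.778; length term: −675/18 = −37.5
Tm = 81.5 + (-16.6) + 22.778 − 37.5 = 50.178 → 50.2°C

50.2°C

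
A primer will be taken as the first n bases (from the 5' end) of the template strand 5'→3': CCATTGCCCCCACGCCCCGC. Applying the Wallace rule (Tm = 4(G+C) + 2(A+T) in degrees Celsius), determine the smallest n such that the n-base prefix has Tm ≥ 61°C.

n = 18

First 17 bases: CCATTGCCCCCACGCCC → Tm = 60°C (< 61°C)
First 18 bases: CCATTGCCCCCACGCCCC → Tm = 64°C (≥ 61°C)
Each additional base adds 2°C (A/T) or 4°C (G/C), so Tm is non-decreasing in n; n = 18 is the first length to reach 61°C.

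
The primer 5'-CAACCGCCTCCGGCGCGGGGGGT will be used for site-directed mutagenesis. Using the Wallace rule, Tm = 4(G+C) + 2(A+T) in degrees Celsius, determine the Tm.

84°C

Scanning the sequence gives T=2, G=10, A=2, C=9.
AT pairs contribute 4, GC pairs contribute 19.
Tm = 4·19 + 2·4 = 76 + 8 = 84°C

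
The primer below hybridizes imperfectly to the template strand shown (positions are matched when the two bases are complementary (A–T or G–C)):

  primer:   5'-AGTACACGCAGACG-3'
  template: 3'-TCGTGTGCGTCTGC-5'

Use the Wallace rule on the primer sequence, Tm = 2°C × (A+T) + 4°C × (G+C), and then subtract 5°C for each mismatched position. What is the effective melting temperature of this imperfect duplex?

Primer base counts: A=5, T=1, G=4, C=4 → A+T=6, G+C=8
Perfect-match Tm = 2(6) + 4(8) = 12 + 32 = 44°C
Mismatches (positions where the bases are not complementary): 1 (at position 3)
Effective Tm = 44 − 1×5 = 44 − 5 = 39°C

39°C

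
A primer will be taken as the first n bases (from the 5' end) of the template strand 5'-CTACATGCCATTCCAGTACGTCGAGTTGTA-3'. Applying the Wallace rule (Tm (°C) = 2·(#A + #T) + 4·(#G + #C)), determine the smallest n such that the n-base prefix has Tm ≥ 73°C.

First 24 bases: CTACATGCCATTCCAGTACGTCGA → Tm = 72°C (< 73°C)
First 25 bases: CTACATGCCATTCCAGTACGTCGAG → Tm = 76°C (≥ 73°C)
Each additional base adds 2°C (A/T) or 4°C (G/C), so Tm is non-decreasing in n; n = 25 is the first length to reach 73°C.

n = 25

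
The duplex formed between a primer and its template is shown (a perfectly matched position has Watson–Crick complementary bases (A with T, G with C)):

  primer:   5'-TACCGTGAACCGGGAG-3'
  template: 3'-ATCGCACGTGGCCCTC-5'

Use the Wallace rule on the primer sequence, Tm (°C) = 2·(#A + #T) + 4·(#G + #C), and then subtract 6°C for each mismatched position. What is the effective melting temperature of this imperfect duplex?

Primer base counts: A=4, T=2, G=6, C=4 → A+T=6, G+C=10
Perfect-match Tm = 2(6) + 4(10) = 12 + 40 = 52°C
Mismatches (positions where the bases are not complementary): 2 (at positions 3, 8)
Effective Tm = 52 − 2×6 = 52 − 12 = 40°C

40°C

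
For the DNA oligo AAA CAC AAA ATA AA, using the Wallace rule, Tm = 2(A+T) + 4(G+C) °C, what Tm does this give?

32°C

Base counts: C=2, A=11, T=1, G=0
AT pairs contribute 12, GC pairs contribute 2.
Tm = 2×12 + 4×2 = 32°C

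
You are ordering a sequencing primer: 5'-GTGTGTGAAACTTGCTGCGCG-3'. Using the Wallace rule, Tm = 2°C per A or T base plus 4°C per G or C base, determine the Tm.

66°C

Counting bases: T=6, C=4, G=8, A=3
So N_AT = 9 and N_GC = 12.
Tm = 2(9) + 4(12) = 18 + 48 = 66°C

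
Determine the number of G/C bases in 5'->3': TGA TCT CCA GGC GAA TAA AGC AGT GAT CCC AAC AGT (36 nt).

Scanning the sequence gives G=8, C=9, A=12, T=7.
Total G or C: 8 + 9 = 17

17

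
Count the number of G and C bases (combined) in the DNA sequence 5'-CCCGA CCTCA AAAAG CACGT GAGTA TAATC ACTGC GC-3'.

G=7, C=12, A=12, T=6
Total G or C: 7 + 12 = 19

19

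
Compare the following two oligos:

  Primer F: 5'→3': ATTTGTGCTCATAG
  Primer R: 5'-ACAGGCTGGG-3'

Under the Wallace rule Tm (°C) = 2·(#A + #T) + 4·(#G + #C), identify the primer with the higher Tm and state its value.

Primer F, 38°C

Primer F: A+T=9, G+C=5 → Tm = 2(9)+4(5) = 38°C
Primer R: A+T=3, G+C=7 → Tm = 2(3)+4(7) = 34°C
38°C vs 34°C → primer F is higher.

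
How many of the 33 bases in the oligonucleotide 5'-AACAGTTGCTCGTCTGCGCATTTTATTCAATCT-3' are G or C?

13

Scanning the sequence gives A=7, T=13, C=8, G=5.
G+C = 5 + 8 = 13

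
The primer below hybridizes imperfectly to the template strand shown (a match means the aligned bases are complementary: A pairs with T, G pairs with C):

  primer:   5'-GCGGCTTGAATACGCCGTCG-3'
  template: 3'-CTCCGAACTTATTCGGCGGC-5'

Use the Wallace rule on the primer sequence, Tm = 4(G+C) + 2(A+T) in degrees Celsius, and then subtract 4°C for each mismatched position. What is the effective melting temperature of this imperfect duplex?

Primer base counts: A=3, T=4, G=7, C=6 → A+T=7, G+C=13
Perfect-match Tm = 2(7) + 4(13) = 14 + 52 = 66°C
Mismatches (positions where the bases are not complementary): 3 (at positions 2, 13, 18)
Effective Tm = 66 − 3×4 = 66 − 12 = 54°C

54°C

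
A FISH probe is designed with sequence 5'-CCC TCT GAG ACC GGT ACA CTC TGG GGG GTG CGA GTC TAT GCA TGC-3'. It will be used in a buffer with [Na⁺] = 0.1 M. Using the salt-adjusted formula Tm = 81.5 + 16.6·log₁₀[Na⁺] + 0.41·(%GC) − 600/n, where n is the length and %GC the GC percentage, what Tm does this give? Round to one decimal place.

77.1°C

Length n = 45. G=15, A=7, T=10, C=13
G+C = 28, so %GC = 28/45 × 100 = 62.222%
Salt term: 16.6 × (-1) = -16.6
GC term: 0.41 × 62.222 = 25.511; length term: −600/45 = −13.333
Tm = 81.5 + (-16.6) + 25.511 − 13.333 = 77.078 → 77.1°C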